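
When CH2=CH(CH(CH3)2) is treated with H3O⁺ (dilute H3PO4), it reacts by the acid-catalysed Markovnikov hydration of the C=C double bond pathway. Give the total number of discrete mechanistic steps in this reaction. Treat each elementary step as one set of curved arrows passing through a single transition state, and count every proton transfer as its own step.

4

Step 1: Electrophilic addition begins with the π(C=C) electrons forming a bond to the proton of H3O⁺. Following Markovnikov's rule, the resulting cation is secondary. H2O is released.
Step 2: Carbocation rearrangement: a 1,2-hydride shift from the adjacent isopropyl carbon converts the initially-formed secondary cation into the more stable tertiary cation.
Step 3: Water acts as the nucleophile: an oxygen lone pair bonds to the cationic carbon, giving an oxonium-ion intermediate.
Step 4: Proton transfer from the O–H of the oxonium ion to H2O completes the catalytic cycle and yields the alcohol.
Total: 4 elementary steps.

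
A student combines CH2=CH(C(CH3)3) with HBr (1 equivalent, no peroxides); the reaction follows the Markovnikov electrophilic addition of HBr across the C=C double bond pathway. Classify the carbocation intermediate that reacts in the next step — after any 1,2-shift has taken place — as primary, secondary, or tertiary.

Step 1: The π electrons of the C=C bond attack a proton of HBr; Markovnikov addition places the new C–H on the less-substituted alkene carbon, so the positive charge ends up on the more-substituted carbon — a secondary carbocation. The H–Br bond breaks heterolytically, releasing Br⁻.
Step 2: A methyl group with its bonding pair migrates from the adjacent tert-butyl carbon to the cationic centre — a 1,2-methyl shift — upgrading the secondary cation to a tertiary one.
The cation rearranges from secondary to tertiary via a 1,2-methyl shift from the adjacent tert-butyl carbon; the tertiary cation is what reacts next.

tertiary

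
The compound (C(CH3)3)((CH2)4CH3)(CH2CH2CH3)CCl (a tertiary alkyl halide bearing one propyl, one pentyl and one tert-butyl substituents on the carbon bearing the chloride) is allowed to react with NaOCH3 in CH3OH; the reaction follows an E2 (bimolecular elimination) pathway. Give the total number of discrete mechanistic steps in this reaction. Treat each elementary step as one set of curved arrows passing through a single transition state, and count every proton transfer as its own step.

Step 1: Concerted anti-periplanar elimination: CH3O⁻ abstracts a β-H while Cl⁻ leaves, and the C–H electrons become the new C=C π bond — all in a single transition state.
Total: 1 elementary step.

1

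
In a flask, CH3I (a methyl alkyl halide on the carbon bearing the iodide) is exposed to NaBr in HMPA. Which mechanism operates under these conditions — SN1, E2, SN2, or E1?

SN2

Conditions: a methyl substrate with a strong nucleophile in the polar aprotic solvent HMPA.
These conditions are the textbook signature of the SN2 pathway.
An unhindered substrate with a strong nucleophile in a polar aprotic solvent favours one-step backside displacement.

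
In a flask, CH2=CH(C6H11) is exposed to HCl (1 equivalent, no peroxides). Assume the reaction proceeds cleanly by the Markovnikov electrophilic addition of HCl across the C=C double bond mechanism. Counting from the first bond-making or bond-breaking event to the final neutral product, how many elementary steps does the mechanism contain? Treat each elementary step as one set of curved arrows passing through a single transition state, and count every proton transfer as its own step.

Step 1: Protonation of the alkene by HCl: the π bond acts as the nucleophile and picks up H⁺, giving the more stable (Markovnikov) secondary carbocation. The H–Cl bond breaks heterolytically, releasing Cl⁻.
Step 2: A hydride (H with its bonding pair) migrates from the adjacent cyclohexyl carbon to the cationic centre — a 1,2-hydride shift — upgrading the secondary cation to a tertiary one.
Step 3: Nucleophilic attack by Cl⁻ on the carbocation completes the addition, giving R–Cl.
Total: 3 elementary steps.

3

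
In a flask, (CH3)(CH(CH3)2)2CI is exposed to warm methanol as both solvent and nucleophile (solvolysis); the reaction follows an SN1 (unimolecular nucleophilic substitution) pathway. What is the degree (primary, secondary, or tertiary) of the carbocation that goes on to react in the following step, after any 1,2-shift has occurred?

tertiary

Step 1: The C–I bond breaks with both electrons going to the iodide; I⁻ leaves and a tertiary carbocation remains.
No single 1,2-shift to an adjacent carbon would give a more-substituted cation, so no rearrangement occurs.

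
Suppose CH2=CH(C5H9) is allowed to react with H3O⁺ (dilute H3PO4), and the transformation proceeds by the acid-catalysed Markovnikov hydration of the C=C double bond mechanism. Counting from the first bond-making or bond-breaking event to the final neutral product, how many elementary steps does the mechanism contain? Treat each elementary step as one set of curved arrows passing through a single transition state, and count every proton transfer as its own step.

4

Step 1: Protonation of the alkene by H3O⁺: the π bond acts as the nucleophile and picks up H⁺, giving the more stable (Markovnikov) secondary carbocation. H2O is released.
Step 2: A hydride (H with its bonding pair) migrates from the adjacent cyclopentyl carbon to the cationic centre — a 1,2-hydride shift — upgrading the secondary cation to a tertiary one.
Step 3: A lone pair on the oxygen of H2O attacks the carbocation, forming a C–O bond and an oxonium ion (a protonated alcohol).
Step 4: H2O removes a proton from the oxonium oxygen, regenerating H3O⁺ and giving the neutral alcohol.
Total: 4 elementary steps.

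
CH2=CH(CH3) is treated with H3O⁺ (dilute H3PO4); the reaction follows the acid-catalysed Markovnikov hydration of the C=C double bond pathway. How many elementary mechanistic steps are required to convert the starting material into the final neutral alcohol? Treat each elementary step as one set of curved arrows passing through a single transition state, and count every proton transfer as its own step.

3

Step 1: The π electrons of the C=C bond attack a proton of H3O⁺; Markovnikov addition places the new C–H on the less-substituted alkene carbon, so the positive charge ends up on the more-substituted carbon — a secondary carbocation. H2O is released.
(No 1,2-shift: no single shift to an adjacent carbon would give a more stable cation.)
Step 2: Nucleophilic capture of the cation by H2O produces the protonated alcohol (an oxonium ion).
Step 3: Deprotonation of the oxonium ion by a water molecule delivers the neutral alcohol and regenerates the acid catalyst.
Total: 3 elementary steps.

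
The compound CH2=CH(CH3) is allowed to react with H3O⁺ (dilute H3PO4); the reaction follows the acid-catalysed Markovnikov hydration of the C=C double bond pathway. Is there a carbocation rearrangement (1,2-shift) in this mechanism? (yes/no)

no

The first-formed carbocation is secondary.
No single 1,2-shift to an adjacent carbon would produce a more-substituted cation than the one already present, so no rearrangement occurs.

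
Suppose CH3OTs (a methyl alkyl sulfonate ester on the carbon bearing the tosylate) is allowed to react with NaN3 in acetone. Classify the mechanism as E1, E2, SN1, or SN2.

Conditions: a methyl substrate with a strong nucleophile in the polar aprotic solvent acetone.
These conditions are the textbook signature of the SN2 pathway.
An unhindered substrate with a strong nucleophile in a polar aprotic solvent favours one-step backside displacement.

SN2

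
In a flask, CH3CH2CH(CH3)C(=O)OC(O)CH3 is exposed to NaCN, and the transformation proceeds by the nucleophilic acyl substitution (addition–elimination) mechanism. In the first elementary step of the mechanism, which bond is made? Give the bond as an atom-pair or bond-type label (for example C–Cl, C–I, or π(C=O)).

Step 1: CN⁻ adds to the carbonyl carbon; the C=O π electrons shift onto oxygen and a tetrahedral alkoxide intermediate forms.
The bond formed in this step is the C–C bond.

C–C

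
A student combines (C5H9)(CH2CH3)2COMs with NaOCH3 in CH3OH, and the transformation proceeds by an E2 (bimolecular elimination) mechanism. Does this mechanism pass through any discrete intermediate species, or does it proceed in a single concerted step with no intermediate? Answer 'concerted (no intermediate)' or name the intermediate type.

concerted (no intermediate)

Concerted anti-periplanar elimination: CH3O⁻ abstracts a β-H while MsO⁻ leaves, and the C–H electrons become the new C=C π bond — all in a single transition state.
All bond changes occur in one transition state; no discrete intermediate is formed.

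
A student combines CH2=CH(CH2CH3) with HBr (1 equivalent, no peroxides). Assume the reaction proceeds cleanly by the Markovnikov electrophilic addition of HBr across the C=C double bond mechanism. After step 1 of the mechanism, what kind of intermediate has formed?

secondary carbocation

Step 1: Electrophilic addition begins with the π(C=C) electrons forming a bond to the proton of HBr. Following Markovnikov's rule, the resulting cation is secondary. The H–Br bond breaks heterolytically, releasing Br⁻.
After step 1 the species present is a secondary carbocation.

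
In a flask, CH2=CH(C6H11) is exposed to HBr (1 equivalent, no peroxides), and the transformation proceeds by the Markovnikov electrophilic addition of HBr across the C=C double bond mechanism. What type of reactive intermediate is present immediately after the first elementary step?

secondary carbocation

Step 1: Protonation of the alkene by HBr: the π bond acts as the nucleophile and picks up H⁺, giving the more stable (Markovnikov) secondary carbocation. The H–Br bond breaks heterolytically, releasing Br⁻.
After step 1 the species present is a secondary carbocation.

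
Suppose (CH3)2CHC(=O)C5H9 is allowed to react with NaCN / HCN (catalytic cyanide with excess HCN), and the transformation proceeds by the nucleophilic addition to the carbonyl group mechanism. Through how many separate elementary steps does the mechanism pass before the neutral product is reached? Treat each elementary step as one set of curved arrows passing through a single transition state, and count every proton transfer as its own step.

2

Step 1: CN⁻ attacks the sp² carbonyl carbon; the C=O π bond breaks and the electrons end up as a lone pair on the alkoxide oxygen of the tetrahedral intermediate.
Step 2: The alkoxide oxygen removes a proton from HCN present in the mixture, giving a cyanohydrin and regenerating CN⁻.
Total: 2 elementary steps.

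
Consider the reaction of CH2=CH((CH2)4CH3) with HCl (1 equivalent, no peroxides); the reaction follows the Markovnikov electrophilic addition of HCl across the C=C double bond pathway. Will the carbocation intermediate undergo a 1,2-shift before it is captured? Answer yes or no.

no

The first-formed carbocation is secondary.
No single 1,2-shift to an adjacent carbon would produce a more-substituted cation than the one already present, so no rearrangement occurs.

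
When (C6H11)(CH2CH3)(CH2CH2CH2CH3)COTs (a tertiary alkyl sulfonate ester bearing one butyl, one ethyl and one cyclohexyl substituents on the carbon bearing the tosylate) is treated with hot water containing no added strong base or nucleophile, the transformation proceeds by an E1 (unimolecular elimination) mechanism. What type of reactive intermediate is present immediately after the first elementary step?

tertiary carbocation

Step 1: The C–O bond breaks with both electrons going to the tosylate; TsO⁻ leaves and a tertiary carbocation remains.
After step 1 the species present is a tertiary carbocation.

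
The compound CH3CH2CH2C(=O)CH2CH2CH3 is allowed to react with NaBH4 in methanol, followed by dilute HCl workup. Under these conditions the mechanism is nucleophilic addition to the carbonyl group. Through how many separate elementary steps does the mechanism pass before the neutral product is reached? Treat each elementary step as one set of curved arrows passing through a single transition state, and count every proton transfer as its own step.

2

Step 1: H⁻ (delivered from BH4⁻) attacks the sp² carbonyl carbon; the C=O π bond breaks and the electrons end up as a lone pair on the alkoxide oxygen of the tetrahedral intermediate.
Step 2: Protonation of the alkoxide by dilute HCl workup furnishes an alcohol.
Total: 2 elementary steps.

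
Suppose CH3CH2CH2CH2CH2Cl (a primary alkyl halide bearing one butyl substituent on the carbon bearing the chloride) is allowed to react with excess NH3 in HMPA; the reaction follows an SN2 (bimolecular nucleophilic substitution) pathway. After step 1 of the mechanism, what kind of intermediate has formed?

Step 1: A lone pair on the N of NH3 attacks the α-carbon from the back side while the C–Cl bond breaks; both bonding electrons leave with Cl⁻. The product of this concerted step is an alkylammonium ion.
After step 1 the species present is an ammonium ion.

ammonium ion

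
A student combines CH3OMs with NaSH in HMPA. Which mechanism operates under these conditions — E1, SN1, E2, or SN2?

Conditions: a methyl substrate with a strong nucleophile in the polar aprotic solvent HMPA.
These conditions are the textbook signature of the SN2 pathway.
An unhindered substrate with a strong nucleophile in a polar aprotic solvent favours one-step backside displacement.

SN2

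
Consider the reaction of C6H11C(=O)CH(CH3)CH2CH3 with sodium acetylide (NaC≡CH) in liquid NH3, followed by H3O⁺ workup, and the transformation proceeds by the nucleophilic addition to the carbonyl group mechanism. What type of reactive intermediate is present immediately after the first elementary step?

tetrahedral alkoxide intermediate

Step 1: A lone pair / filled orbital on HC≡C⁻ attacks the electrophilic carbonyl carbon; the π(C=O) electrons shift onto oxygen, producing a tetrahedral alkoxide intermediate.
After step 1 the species present is a tetrahedral alkoxide intermediate.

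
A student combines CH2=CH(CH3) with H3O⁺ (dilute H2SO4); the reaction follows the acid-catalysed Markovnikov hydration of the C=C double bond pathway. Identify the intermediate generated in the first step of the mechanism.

secondary carbocation

Step 1: Electrophilic addition begins with the π(C=C) electrons forming a bond to the proton of H3O⁺. Following Markovnikov's rule, the resulting cation is secondary. H2O is released.
After step 1 the species present is a secondary carbocation.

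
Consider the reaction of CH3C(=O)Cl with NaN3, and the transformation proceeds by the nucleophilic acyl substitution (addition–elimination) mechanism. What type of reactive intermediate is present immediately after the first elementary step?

tetrahedral intermediate

Step 1: N3⁻ adds to the carbonyl carbon; the C=O π electrons shift onto oxygen and a tetrahedral alkoxide intermediate forms.
After step 1 the species present is a tetrahedral intermediate.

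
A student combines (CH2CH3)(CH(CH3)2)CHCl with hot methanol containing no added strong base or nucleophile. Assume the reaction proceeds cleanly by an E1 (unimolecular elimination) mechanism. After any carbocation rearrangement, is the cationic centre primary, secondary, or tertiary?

Step 1: Ionisation: the C–Cl σ-bond cleaves heterolytically; both bonding electrons depart with Cl⁻, leaving a secondary carbocation at the α-carbon.
Step 2: Carbocation rearrangement: a 1,2-hydride shift from the adjacent isopropyl carbon converts the initially-formed secondary cation into the more stable tertiary cation.
The cation rearranges from secondary to tertiary via a 1,2-hydride shift from the adjacent isopropyl carbon; the tertiary cation is what reacts next.

tertiary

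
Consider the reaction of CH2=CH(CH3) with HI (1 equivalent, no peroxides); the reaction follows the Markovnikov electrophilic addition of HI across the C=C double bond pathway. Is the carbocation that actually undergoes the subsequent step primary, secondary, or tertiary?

Step 1: Protonation of the alkene by HI: the π bond acts as the nucleophile and picks up H⁺, giving the more stable (Markovnikov) secondary carbocation. The H–I bond breaks heterolytically, releasing I⁻.
No single 1,2-shift to an adjacent carbon would give a more-substituted cation, so no rearrangement occurs.

secondary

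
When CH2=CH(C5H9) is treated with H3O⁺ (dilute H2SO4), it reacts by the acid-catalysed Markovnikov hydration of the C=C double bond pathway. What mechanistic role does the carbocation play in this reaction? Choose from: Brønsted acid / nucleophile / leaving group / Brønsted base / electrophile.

Step 3: Water acts as the nucleophile: an oxygen lone pair bonds to the cationic carbon, giving an oxonium-ion intermediate.
The carbocation accepts an electron pair into an empty or π* orbital — it is the electrophile.

electrophile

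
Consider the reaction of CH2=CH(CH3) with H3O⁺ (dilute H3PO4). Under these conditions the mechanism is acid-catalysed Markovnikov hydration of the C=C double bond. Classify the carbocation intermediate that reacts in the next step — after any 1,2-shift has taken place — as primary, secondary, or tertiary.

Step 1: Protonation of the alkene by H3O⁺: the π bond acts as the nucleophile and picks up H⁺, giving the more stable (Markovnikov) secondary carbocation. H2O is released.
No single 1,2-shift to an adjacent carbon would give a more-substituted cation, so no rearrangement occurs.

secondary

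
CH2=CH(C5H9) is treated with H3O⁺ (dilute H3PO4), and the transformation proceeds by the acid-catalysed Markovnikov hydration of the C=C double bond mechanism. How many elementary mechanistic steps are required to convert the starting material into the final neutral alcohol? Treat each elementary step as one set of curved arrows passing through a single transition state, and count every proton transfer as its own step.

Step 1: Protonation of the alkene by H3O⁺: the π bond acts as the nucleophile and picks up H⁺, giving the more stable (Markovnikov) secondary carbocation. H2O is released.
Step 2: A hydride (H with its bonding pair) migrates from the adjacent cyclopentyl carbon to the cationic centre — a 1,2-hydride shift — upgrading the secondary cation to a tertiary one.
Step 3: A lone pair on the oxygen of H2O attacks the carbocation, forming a C–O bond and an oxonium ion (a protonated alcohol).
Step 4: Proton transfer from the O–H of the oxonium ion to H2O completes the catalytic cycle and yields the alcohol.
Total: 4 elementary steps.

4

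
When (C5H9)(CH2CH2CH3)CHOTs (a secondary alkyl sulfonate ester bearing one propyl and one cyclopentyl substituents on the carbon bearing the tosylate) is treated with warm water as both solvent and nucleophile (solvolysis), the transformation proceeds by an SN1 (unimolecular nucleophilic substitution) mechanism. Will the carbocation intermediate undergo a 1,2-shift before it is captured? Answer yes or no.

yes

The first-formed carbocation is secondary.
The adjacent cyclopentyl carbon already bears 2 other carbon substituents and has a hydrogen to migrate; after a 1,2-hydride shift from that carbon the positive charge sits on a tertiary centre.
Tertiary is more stable than secondary, so the shift occurs.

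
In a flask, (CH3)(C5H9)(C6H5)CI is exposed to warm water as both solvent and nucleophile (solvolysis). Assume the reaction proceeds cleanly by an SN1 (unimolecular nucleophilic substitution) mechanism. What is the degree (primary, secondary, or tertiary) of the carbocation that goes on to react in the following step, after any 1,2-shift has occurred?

Step 1: The C–I bond breaks with both electrons going to the iodide; I⁻ leaves and a tertiary carbocation remains.
No single 1,2-shift to an adjacent carbon would give a more-substituted cation, so no rearrangement occurs.

tertiary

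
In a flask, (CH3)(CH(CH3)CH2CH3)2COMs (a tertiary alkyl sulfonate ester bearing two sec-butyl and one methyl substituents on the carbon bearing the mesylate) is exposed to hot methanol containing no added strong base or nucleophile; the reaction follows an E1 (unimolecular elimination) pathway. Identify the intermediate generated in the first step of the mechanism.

Step 1: Ionisation: the C–O σ-bond cleaves heterolytically; both bonding electrons depart with MsO⁻, leaving a tertiary carbocation at the α-carbon.
After step 1 the species present is a tertiary carbocation.

tertiary carbocation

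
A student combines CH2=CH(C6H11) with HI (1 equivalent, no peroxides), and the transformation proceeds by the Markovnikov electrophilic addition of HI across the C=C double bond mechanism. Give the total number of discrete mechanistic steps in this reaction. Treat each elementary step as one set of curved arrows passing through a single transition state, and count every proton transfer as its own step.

Step 1: Protonation of the alkene by HI: the π bond acts as the nucleophile and picks up H⁺, giving the more stable (Markovnikov) secondary carbocation. The H–I bond breaks heterolytically, releasing I⁻.
Step 2: A 1,2-hydride shift from the adjacent cyclohexyl carbon moves the positive charge from the secondary centre to an adjacent carbon, generating a more stable tertiary carbocation.
Step 3: I⁻ captures the cation: a lone pair on I⁻ fills the empty p orbital, producing the alkyl halide product.
Total: 3 elementary steps.

3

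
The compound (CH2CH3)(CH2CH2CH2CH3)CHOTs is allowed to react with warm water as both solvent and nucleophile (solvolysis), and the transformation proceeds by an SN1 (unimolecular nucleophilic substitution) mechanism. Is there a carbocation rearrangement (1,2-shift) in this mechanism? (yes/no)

The first-formed carbocation is secondary.
No single 1,2-shift to an adjacent carbon would produce a more-substituted cation than the one already present, so no rearrangement occurs.

no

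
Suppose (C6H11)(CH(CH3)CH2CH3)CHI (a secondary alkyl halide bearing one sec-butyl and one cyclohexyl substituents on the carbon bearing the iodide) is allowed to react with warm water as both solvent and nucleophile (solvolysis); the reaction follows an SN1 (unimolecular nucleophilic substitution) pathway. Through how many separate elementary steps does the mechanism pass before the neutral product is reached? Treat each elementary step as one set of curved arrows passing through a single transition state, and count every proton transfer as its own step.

4

Step 1: Rate-determining heterolysis of the C–I bond gives I⁻ and a secondary carbocation.
Step 2: A hydride (H with its bonding pair) migrates from the adjacent sec-butyl carbon to the cationic centre — a 1,2-hydride shift — upgrading the secondary cation to a tertiary one.
Step 3: A lone pair on the oxygen of H2O attacks the carbocation, forming a new C–O σ-bond and an oxonium ion.
Step 4: Proton transfer from the O–H of the oxonium ion to a solvent molecule delivers the neutral alcohol.
Total: 4 elementary steps.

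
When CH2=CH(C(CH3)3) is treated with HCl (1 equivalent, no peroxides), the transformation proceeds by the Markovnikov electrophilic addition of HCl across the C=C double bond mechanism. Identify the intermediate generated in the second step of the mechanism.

Step 1: The π electrons of the C=C bond attack a proton of HCl; Markovnikov addition places the new C–H on the less-substituted alkene carbon, so the positive charge ends up on the more-substituted carbon — a secondary carbocation. The H–Cl bond breaks heterolytically, releasing Cl⁻.
Step 2: A methyl group with its bonding pair migrates from the adjacent tert-butyl carbon to the cationic centre — a 1,2-methyl shift — upgrading the secondary cation to a tertiary one.
After step 2 the species present is a tertiary carbocation.

tertiary carbocation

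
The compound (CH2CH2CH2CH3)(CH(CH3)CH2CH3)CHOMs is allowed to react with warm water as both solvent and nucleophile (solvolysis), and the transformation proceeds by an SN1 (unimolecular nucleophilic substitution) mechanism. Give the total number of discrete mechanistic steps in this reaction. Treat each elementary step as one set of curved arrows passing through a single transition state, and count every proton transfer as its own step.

Step 1: Ionisation: the C–O σ-bond cleaves heterolytically; both bonding electrons depart with MsO⁻, leaving a secondary carbocation at the α-carbon.
Step 2: A 1,2-hydride shift from the adjacent sec-butyl carbon moves the positive charge from the secondary centre to an adjacent carbon, generating a more stable tertiary carbocation.
Step 3: H2O donates an oxygen lone pair into the empty p orbital of the cation, giving a protonated alcohol (an oxonium ion).
Step 4: A second solvent molecule removes the proton on oxygen, giving the neutral alcohol product.
Total: 4 elementary steps.

4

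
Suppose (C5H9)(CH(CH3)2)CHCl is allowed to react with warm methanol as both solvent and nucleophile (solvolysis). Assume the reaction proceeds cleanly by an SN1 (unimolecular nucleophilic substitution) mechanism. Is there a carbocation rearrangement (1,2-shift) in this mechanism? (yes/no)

The first-formed carbocation is secondary.
The adjacent cyclopentyl carbon already bears 2 other carbon substituents and has a hydrogen to migrate; after a 1,2-hydride shift from that carbon the positive charge sits on a tertiary centre.
Tertiary is more stable than secondary, so the shift occurs.

yes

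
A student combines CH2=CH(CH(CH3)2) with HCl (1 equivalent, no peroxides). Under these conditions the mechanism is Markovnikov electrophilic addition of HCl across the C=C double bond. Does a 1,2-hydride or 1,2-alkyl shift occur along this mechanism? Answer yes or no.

The first-formed carbocation is secondary.
The adjacent isopropyl carbon already bears 2 other carbon substituents and has a hydrogen to migrate; after a 1,2-hydride shift from that carbon the positive charge sits on a tertiary centre.
Tertiary is more stable than secondary, so the shift occurs.

yes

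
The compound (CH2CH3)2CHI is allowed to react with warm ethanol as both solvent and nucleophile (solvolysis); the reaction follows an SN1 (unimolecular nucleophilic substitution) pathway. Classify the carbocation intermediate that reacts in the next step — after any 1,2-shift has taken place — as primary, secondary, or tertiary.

secondary

Step 1: Unassisted departure of I⁻ (taking the C–I bonding pair) generates a secondary carbocation.
No single 1,2-shift to an adjacent carbon would give a more-substituted cation, so no rearrangement occurs.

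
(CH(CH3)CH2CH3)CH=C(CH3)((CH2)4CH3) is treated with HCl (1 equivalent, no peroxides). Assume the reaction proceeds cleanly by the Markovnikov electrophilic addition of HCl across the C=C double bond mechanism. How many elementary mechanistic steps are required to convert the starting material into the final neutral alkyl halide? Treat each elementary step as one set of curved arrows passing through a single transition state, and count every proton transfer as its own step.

Step 1: Electrophilic addition begins with the π(C=C) electrons forming a bond to the proton of HCl. Following Markovnikov's rule, the resulting cation is tertiary. The H–Cl bond breaks heterolytically, releasing Cl⁻.
(No 1,2-shift: no single shift to an adjacent carbon would give a more stable cation.)
Step 2: Cl⁻ captures the cation: a lone pair on Cl⁻ fills the empty p orbital, producing the alkyl halide product.
Total: 2 elementary steps.

2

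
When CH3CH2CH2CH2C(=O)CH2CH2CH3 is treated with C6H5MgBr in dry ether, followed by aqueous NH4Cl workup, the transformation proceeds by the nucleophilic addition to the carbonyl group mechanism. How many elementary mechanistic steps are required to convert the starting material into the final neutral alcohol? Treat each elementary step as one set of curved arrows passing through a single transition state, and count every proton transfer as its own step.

2

Step 1: A lone pair / filled orbital on the carbanion-like carbon of C6H5MgBr attacks the electrophilic carbonyl carbon; the π(C=O) electrons shift onto oxygen, producing a tetrahedral alkoxide intermediate.
Step 2: The alkoxide picks up a proton during aqueous NH4Cl workup to yield an alcohol.
Total: 2 elementary steps.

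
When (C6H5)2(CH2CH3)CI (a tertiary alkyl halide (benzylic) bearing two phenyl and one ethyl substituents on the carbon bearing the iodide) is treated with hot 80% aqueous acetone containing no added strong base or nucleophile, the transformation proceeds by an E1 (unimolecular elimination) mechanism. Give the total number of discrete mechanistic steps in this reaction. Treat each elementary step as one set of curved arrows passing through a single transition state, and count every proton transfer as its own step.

2

Step 1: Rate-determining heterolysis of the C–I bond gives I⁻ and a tertiary carbocation.
(No 1,2-shift: no single shift to an adjacent carbon would give a more stable cation.)
Step 2: A weak base (a water molecule from the solvent) removes a proton from a carbon adjacent to the cationic centre; the electrons of that C–H bond become the new π(C=C) bond, giving the alkene.
Total: 2 elementary steps.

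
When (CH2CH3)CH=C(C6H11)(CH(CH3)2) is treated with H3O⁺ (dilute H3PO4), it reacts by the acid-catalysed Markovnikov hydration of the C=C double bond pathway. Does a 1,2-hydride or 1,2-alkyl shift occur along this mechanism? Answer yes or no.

The first-formed carbocation is tertiary.
No single 1,2-shift to an adjacent carbon would produce a more-substituted cation than the one already present, so no rearrangement occurs.

no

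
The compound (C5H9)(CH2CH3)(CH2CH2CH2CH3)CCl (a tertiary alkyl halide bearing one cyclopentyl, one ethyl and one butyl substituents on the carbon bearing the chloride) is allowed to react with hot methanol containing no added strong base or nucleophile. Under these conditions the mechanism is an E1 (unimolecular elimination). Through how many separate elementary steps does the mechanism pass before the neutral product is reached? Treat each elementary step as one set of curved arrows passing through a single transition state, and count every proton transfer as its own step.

2

Step 1: The C–Cl bond breaks with both electrons going to the chloride; Cl⁻ leaves and a tertiary carbocation remains.
(No 1,2-shift: no single shift to an adjacent carbon would give a more stable cation.)
Step 2: Loss of a β-proton to a methanol molecule of the solvent: the C–H bonding pair collapses toward the cationic carbon to form the C=C π bond, yielding the alkene.
Total: 2 elementary steps.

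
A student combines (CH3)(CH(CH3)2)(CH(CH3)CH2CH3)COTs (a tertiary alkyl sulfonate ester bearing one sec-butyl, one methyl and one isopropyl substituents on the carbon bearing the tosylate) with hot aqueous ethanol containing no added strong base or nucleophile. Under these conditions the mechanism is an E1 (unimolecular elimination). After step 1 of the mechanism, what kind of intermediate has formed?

tertiary carbocation

Step 1: Rate-determining heterolysis of the C–O bond gives TsO⁻ and a tertiary carbocation.
After step 1 the species present is a tertiary carbocation.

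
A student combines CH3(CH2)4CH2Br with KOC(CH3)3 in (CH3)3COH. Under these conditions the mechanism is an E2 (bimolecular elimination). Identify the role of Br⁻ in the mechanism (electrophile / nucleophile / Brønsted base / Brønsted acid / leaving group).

leaving group

Step 1: The strong base (CH3)3CO⁻ removes a β-hydrogen; in the same concerted event the electrons of the breaking C–H bond form the new π(C=C) bond and the C–Br σ-bond breaks, expelling Br⁻. Anti-periplanar geometry; one transition state.
Br⁻ departs with both electrons of the breaking σ-bond — that is the definition of a leaving group.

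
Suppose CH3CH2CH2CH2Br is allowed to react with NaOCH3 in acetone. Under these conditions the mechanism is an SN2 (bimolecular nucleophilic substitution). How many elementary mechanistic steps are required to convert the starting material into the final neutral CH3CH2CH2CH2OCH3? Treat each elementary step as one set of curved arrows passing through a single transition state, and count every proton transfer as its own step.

Step 1: Backside attack by CH3O⁻ on the carbon bearing the bromide: the new C–O bond forms as the C–Br bond breaks, with Walden inversion at carbon.
Total: 1 elementary step.

1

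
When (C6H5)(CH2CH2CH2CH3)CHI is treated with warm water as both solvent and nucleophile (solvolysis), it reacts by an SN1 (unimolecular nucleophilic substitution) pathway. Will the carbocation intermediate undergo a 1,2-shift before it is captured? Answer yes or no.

The first-formed carbocation is secondary.
No single 1,2-shift to an adjacent carbon would produce a more-substituted cation than the one already present, so no rearrangement occurs.

no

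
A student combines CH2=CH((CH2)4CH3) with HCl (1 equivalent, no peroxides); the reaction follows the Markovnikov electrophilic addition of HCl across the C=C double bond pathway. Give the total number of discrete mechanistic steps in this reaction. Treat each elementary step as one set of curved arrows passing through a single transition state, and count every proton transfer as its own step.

2

Step 1: The π electrons of the C=C bond attack a proton of HCl; Markovnikov addition places the new C–H on the less-substituted alkene carbon, so the positive charge ends up on the more-substituted carbon — a secondary carbocation. The H–Cl bond breaks heterolytically, releasing Cl⁻.
(No 1,2-shift: no single shift to an adjacent carbon would give a more stable cation.)
Step 2: Cl⁻ captures the cation: a lone pair on Cl⁻ fills the empty p orbital, producing the alkyl halide product.
Total: 2 elementary steps.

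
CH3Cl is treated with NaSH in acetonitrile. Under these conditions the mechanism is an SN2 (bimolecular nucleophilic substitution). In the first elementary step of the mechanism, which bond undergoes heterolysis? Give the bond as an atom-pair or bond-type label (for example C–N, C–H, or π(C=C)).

Step 1: Backside attack by HS⁻ on the carbon bearing the chloride: the new C–S bond forms as the C–Cl bond breaks, with Walden inversion at carbon.
The bond broken in this step is the C–Cl bond.

C–Cl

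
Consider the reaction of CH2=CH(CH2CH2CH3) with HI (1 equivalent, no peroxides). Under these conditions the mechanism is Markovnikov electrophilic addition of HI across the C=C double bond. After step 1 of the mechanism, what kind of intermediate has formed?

Step 1: Electrophilic addition begins with the π(C=C) electrons forming a bond to the proton of HI. Following Markovnikov's rule, the resulting cation is secondary. The H–I bond breaks heterolytically, releasing I⁻.
After step 1 the species present is a secondary carbocation.

secondary carbocation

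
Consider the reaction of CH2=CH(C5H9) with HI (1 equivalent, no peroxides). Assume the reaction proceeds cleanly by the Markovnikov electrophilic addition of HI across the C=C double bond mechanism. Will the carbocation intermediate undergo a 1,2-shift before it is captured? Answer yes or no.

The first-formed carbocation is secondary.
The adjacent cyclopentyl carbon already bears 2 other carbon substituents and has a hydrogen to migrate; after a 1,2-hydride shift from that carbon the positive charge sits on a tertiary centre.
Tertiary is more stable than secondary, so the shift occurs.

yes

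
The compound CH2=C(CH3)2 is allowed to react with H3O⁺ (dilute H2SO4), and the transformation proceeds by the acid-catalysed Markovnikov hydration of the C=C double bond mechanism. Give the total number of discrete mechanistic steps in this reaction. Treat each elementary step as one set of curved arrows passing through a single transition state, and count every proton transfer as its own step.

3

Step 1: The π electrons of the C=C bond attack a proton of H3O⁺; Markovnikov addition places the new C–H on the less-substituted alkene carbon, so the positive charge ends up on the more-substituted carbon — a tertiary carbocation. H2O is released.
(No 1,2-shift: no single shift to an adjacent carbon would give a more stable cation.)
Step 2: Water acts as the nucleophile: an oxygen lone pair bonds to the cationic carbon, giving an oxonium-ion intermediate.
Step 3: Deprotonation of the oxonium ion by a water molecule delivers the neutral alcohol and regenerates the acid catalyst.
Total: 3 elementary steps.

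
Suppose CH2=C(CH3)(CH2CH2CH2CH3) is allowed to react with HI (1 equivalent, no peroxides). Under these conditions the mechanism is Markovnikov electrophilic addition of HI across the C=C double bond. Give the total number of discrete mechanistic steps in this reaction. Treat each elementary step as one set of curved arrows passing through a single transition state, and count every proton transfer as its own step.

Step 1: The π electrons of the C=C bond attack a proton of HI; Markovnikov addition places the new C–H on the less-substituted alkene carbon, so the positive charge ends up on the more-substituted carbon — a tertiary carbocation. The H–I bond breaks heterolytically, releasing I⁻.
(No 1,2-shift: no single shift to an adjacent carbon would give a more stable cation.)
Step 2: I⁻ captures the cation: a lone pair on I⁻ fills the empty p orbital, producing the alkyl halide product.
Total: 2 elementary steps.

2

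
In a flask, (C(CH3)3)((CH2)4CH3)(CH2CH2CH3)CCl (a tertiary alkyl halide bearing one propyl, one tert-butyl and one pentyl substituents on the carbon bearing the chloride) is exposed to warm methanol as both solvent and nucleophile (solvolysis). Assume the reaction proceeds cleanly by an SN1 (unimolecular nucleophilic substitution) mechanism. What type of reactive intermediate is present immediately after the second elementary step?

oxonium ion

Step 1: Unassisted departure of Cl⁻ (taking the C–Cl bonding pair) generates a tertiary carbocation.
Step 2: A lone pair on the oxygen of CH3OH attacks the carbocation, forming a new C–O σ-bond and an oxonium ion.
After step 2 the species present is an oxonium ion.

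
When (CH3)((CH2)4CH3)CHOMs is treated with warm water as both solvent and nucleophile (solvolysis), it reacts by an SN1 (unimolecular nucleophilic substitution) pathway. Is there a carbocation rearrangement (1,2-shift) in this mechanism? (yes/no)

no

The first-formed carbocation is secondary.
No single 1,2-shift to an adjacent carbon would produce a more-substituted cation than the one already present, so no rearrangement occurs.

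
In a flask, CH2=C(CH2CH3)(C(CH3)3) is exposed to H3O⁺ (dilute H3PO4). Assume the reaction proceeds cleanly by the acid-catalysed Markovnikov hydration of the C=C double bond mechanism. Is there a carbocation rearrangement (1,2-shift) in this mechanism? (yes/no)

The first-formed carbocation is tertiary.
No single 1,2-shift to an adjacent carbon would produce a more-substituted cation than the one already present, so no rearrangement occurs.

no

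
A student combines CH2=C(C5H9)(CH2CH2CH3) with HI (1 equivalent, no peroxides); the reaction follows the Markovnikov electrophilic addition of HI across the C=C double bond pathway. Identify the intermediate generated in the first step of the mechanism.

tertiary carbocation

Step 1: Protonation of the alkene by HI: the π bond acts as the nucleophile and picks up H⁺, giving the more stable (Markovnikov) tertiary carbocation. The H–I bond breaks heterolytically, releasing I⁻.
After step 1 the species present is a tertiary carbocation.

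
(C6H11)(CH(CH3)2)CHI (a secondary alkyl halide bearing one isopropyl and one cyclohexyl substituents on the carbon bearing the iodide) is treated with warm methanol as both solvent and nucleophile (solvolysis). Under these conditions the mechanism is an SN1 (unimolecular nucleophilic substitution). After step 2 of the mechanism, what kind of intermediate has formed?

Step 1: The C–I bond breaks with both electrons going to the iodide; I⁻ leaves and a secondary carbocation remains.
Step 2: Carbocation rearrangement: a 1,2-hydride shift from the adjacent isopropyl carbon converts the initially-formed secondary cation into the more stable tertiary cation.
After step 2 the species present is a tertiary carbocation.

tertiary carbocation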